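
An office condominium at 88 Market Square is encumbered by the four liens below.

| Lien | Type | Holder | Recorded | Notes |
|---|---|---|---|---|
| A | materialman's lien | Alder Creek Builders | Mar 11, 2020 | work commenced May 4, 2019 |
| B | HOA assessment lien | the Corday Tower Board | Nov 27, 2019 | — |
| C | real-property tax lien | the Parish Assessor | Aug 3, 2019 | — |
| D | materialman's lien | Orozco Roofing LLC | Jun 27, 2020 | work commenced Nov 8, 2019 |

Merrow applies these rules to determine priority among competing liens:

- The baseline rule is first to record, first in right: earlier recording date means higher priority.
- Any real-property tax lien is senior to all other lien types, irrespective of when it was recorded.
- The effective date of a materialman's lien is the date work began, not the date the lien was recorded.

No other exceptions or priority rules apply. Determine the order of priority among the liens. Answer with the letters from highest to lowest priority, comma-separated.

Effective dates after the stated exceptions: A's effective date is May 4, 2019, when work began; D is treated as recorded Nov 8, 2019, the work-commencement date.
C is a real-property tax lien, so it outranks all other liens regardless of date.
Ordering the rest by effective date: A (May 4, 2019), D (Nov 8, 2019), B (Nov 27, 2019).

C, A, D, B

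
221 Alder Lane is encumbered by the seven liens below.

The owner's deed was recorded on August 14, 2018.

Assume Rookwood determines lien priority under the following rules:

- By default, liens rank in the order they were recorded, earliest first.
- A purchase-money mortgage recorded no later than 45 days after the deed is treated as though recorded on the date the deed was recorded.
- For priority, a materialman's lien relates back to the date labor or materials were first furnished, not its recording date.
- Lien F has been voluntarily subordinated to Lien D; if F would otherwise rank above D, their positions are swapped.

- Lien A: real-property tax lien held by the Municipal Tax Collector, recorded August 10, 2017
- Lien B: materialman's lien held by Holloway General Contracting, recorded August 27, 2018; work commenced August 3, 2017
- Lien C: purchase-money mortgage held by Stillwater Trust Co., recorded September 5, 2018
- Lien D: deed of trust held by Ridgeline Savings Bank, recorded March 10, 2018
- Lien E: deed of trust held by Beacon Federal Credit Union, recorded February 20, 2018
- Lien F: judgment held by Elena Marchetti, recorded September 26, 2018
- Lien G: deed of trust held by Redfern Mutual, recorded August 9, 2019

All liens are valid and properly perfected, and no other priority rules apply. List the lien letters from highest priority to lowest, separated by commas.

B, A, E, D, C, F, G

Effective dates after the stated exceptions: B's effective date is August 3, 2017, when work began; C's effective date is the deed date, August 14, 2018.
By effective date, earliest first: B (August 3, 2017), A (August 10, 2017), E (February 20, 2018), D (March 10, 2018), C (August 14, 2018), F (September 26, 2018), G (August 9, 2019).
Since F is not senior to D, the subordination leaves the order unchanged.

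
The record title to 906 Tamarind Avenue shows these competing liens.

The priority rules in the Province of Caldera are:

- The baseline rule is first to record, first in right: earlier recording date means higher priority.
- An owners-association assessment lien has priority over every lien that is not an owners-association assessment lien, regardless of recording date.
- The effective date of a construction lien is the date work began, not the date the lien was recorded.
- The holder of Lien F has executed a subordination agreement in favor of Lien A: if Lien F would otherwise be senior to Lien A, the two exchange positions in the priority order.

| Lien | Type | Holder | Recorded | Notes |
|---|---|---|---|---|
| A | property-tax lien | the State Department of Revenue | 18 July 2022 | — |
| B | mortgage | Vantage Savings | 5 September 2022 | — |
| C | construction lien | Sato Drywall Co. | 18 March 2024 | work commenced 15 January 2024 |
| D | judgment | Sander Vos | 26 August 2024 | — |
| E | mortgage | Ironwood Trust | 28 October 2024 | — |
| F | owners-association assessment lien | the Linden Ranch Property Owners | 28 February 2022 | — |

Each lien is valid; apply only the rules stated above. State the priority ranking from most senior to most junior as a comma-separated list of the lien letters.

Effective dates after the stated exceptions: C relates back to 15 January 2024 (work commenced).
F is an owners-association assessment lien, so it outranks all other liens regardless of date.
The other liens, earliest effective date first: A (18 July 2022), B (5 September 2022), C (15 January 2024), D (26 August 2024), E (28 October 2024).
F is senior to A before the subordination, so the two trade places.

A, F, B, C, D, E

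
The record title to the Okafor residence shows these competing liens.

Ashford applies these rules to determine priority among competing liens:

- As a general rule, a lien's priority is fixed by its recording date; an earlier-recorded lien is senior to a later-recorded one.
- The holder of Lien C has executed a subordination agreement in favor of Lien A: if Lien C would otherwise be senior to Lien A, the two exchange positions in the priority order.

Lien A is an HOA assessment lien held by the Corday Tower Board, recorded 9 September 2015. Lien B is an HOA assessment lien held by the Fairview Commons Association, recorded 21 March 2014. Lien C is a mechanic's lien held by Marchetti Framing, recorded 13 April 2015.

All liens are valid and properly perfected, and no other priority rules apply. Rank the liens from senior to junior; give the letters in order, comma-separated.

Sorted by effective date: B (21 March 2014), C (13 April 2015), A (9 September 2015).
C would otherwise be senior to A, so under the subordination agreement C and A exchange positions.

B, A, C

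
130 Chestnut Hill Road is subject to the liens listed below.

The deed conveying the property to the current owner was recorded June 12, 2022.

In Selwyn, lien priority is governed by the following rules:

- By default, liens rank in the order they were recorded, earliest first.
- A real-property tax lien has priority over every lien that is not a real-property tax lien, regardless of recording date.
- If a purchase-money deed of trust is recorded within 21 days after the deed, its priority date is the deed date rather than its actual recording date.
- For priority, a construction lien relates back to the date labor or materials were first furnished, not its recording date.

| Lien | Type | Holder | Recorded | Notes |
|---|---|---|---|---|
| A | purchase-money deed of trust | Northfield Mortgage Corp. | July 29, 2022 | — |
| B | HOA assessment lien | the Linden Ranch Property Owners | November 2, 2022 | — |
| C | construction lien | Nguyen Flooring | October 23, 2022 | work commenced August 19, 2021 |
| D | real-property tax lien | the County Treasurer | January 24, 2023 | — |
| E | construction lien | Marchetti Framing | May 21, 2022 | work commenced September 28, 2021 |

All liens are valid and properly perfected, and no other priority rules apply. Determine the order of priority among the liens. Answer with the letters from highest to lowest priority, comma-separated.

D, C, E, A, B

Adjusting effective dates: A was recorded 47 days after the deed — beyond 21 days — so no relation-back applies; C relates back to August 19, 2021 (work commenced); E relates back to September 28, 2021 (work commenced).
As a real-property tax lien, D is senior to every other lien.
The other liens, earliest effective date first: C (August 19, 2021), E (September 28, 2021), A (July 29, 2022), B (November 2, 2022).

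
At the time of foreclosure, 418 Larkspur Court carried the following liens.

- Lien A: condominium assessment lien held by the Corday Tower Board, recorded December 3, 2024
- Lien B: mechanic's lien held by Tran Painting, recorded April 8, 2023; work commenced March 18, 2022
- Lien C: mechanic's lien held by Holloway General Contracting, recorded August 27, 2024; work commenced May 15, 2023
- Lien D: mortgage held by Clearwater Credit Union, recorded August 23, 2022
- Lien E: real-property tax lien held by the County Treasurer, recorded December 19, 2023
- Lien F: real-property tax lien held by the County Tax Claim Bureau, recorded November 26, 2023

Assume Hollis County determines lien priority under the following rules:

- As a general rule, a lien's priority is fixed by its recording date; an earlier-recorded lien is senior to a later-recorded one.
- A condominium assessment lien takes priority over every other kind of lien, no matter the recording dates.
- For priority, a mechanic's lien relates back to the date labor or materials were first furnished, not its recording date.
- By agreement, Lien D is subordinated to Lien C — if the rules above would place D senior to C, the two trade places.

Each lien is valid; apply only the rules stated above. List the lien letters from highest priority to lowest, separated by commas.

A, B, C, D, F, E

Effective dates after the stated exceptions: B is treated as recorded March 18, 2022, the work-commencement date; C is treated as recorded May 15, 2023, the work-commencement date.
A is a condominium assessment lien and takes priority over every other lien.
Ordering the rest by effective date: B (March 18, 2022), D (August 23, 2022), C (May 15, 2023), F (November 26, 2023), E (December 19, 2023).
The subordination applies — D was senior to C — so D and C swap.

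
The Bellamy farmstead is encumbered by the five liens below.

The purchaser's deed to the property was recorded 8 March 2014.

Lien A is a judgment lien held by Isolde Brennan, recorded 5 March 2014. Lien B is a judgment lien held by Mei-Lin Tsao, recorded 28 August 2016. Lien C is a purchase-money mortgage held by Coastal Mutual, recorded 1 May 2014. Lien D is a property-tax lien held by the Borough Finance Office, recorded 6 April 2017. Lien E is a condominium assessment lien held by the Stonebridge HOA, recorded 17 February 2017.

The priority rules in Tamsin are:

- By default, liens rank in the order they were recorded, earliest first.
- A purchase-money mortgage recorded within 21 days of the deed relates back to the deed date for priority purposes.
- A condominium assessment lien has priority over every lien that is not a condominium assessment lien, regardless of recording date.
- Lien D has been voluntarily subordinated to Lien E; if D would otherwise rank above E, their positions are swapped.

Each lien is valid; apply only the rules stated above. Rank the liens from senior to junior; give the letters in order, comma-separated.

E, A, C, B, D

First, effective dates: C was recorded 54 days after the deed — beyond 21 days — so no relation-back applies.
E is a condominium assessment lien and takes priority over every other lien.
Ordering the rest by effective date: A (5 March 2014), C (1 May 2014), B (28 August 2016), D (6 April 2017).
Since D is not senior to E, the subordination leaves the order unchanged.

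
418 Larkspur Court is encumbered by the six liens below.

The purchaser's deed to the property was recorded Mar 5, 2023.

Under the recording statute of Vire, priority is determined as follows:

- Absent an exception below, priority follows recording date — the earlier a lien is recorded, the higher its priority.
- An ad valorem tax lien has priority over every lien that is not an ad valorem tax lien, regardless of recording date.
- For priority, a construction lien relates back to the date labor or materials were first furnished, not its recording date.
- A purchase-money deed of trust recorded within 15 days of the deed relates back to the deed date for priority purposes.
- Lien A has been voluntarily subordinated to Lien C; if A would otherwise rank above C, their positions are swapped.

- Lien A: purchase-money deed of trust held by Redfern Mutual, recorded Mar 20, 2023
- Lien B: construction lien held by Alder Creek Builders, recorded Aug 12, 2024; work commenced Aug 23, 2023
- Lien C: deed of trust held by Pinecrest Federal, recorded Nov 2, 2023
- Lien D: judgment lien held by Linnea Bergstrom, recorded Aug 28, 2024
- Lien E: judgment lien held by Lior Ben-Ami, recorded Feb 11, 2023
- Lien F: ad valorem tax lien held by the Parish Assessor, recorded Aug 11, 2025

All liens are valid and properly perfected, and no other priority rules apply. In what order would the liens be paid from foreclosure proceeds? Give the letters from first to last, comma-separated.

First, effective dates: A relates back to the deed date Mar 5, 2023; B's effective date is Aug 23, 2023, when work began.
F is an ad valorem tax lien, so it outranks all other liens regardless of date.
The other liens, earliest effective date first: E (Feb 11, 2023), A (Mar 5, 2023), B (Aug 23, 2023), C (Nov 2, 2023), D (Aug 28, 2024).
The subordination applies — A was senior to C — so A and C swap.

F, E, C, B, A, D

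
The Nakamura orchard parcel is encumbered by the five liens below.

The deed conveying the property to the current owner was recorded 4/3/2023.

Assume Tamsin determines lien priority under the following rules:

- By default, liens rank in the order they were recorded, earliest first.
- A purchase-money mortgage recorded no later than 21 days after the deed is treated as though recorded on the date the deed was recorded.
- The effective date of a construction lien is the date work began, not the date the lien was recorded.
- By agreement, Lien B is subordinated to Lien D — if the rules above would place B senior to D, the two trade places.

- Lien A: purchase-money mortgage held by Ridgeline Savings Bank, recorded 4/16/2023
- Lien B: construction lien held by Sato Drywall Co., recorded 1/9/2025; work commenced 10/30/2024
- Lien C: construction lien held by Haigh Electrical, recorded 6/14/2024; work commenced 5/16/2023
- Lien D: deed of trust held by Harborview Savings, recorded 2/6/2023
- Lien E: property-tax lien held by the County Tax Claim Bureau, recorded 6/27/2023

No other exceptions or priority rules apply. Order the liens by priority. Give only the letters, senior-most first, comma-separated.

Adjusting effective dates: A was recorded within the 21-day window, so its effective date is the deed date 4/3/2023; B relates back to 10/30/2024 (work commenced); C is treated as recorded 5/16/2023, the work-commencement date.
Ordering by effective date: D (2/6/2023), A (4/3/2023), C (5/16/2023), E (6/27/2023), B (10/30/2024).
B is already junior to D, so the subordination agreement changes nothing.

D, A, C, E, B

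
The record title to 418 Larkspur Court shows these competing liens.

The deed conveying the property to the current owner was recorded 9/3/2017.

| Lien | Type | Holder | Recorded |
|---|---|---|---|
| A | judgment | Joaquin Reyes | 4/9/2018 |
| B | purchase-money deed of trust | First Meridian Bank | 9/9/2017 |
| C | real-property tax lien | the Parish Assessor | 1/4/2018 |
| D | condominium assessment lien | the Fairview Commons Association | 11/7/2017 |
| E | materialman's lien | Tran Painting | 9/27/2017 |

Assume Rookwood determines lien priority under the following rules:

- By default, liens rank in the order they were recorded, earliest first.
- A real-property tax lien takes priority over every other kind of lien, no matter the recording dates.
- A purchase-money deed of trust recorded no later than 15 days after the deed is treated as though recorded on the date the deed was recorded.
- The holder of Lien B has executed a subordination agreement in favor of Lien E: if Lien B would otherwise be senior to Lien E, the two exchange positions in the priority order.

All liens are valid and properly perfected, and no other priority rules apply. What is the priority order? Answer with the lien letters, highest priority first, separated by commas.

C, E, B, D, A

Effective dates: B was recorded within the 15-day window, so its effective date is the deed date 9/3/2017.
C is a real-property tax lien, so it outranks all other liens regardless of date.
Ordering the rest by effective date: B (9/3/2017), E (9/27/2017), D (11/7/2017), A (4/9/2018).
The subordination applies — B was senior to E — so B and E swap.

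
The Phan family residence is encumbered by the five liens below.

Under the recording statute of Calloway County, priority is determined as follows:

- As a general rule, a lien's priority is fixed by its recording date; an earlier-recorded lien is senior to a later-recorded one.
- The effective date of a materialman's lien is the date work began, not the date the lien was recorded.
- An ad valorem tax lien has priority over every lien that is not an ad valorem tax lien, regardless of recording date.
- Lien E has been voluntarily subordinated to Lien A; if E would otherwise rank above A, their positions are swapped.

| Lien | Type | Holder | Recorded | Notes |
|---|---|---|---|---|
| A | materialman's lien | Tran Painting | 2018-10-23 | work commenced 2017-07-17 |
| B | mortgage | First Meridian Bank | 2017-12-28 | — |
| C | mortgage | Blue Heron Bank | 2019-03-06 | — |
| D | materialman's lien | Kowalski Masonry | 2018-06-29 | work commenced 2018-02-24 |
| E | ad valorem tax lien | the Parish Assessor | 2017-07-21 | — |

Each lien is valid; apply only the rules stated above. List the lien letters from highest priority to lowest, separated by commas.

Adjusting effective dates: A is treated as recorded 2017-07-17, the work-commencement date; D is treated as recorded 2018-02-24, the work-commencement date.
E is an ad valorem tax lien and takes priority over every other lien.
Ordering the rest by effective date: A (2017-07-17), B (2017-12-28), D (2018-02-24), C (2019-03-06).
Because E would otherwise rank above A, the subordination swaps them.

A, E, B, D, C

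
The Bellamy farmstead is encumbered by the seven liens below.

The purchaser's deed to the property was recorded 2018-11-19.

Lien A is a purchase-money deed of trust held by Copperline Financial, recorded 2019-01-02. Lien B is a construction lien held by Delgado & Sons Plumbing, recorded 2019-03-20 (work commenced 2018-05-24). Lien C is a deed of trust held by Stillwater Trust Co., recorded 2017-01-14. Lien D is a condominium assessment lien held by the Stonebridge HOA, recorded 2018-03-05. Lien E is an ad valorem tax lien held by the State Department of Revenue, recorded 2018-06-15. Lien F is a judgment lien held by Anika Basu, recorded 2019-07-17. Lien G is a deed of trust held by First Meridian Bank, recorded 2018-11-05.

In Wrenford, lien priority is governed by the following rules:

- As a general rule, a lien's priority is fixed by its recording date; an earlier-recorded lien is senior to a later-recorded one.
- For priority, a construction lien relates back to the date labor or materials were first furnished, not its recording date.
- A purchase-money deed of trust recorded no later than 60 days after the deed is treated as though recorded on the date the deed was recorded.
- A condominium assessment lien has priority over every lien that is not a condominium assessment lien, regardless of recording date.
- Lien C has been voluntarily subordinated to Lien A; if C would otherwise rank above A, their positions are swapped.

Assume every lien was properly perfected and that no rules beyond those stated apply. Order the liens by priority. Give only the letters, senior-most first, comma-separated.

D, A, B, E, G, C, F

Effective dates after the stated exceptions: A was recorded within the 60-day window, so its effective date is the deed date 2018-11-19; B's effective date is 2018-05-24, when work began.
D is a condominium assessment lien, so it outranks all other liens regardless of date.
The other liens, earliest effective date first: C (2017-01-14), B (2018-05-24), E (2018-06-15), G (2018-11-05), A (2018-11-19), F (2019-07-17).
C is senior to A before the subordination, so the two trade places.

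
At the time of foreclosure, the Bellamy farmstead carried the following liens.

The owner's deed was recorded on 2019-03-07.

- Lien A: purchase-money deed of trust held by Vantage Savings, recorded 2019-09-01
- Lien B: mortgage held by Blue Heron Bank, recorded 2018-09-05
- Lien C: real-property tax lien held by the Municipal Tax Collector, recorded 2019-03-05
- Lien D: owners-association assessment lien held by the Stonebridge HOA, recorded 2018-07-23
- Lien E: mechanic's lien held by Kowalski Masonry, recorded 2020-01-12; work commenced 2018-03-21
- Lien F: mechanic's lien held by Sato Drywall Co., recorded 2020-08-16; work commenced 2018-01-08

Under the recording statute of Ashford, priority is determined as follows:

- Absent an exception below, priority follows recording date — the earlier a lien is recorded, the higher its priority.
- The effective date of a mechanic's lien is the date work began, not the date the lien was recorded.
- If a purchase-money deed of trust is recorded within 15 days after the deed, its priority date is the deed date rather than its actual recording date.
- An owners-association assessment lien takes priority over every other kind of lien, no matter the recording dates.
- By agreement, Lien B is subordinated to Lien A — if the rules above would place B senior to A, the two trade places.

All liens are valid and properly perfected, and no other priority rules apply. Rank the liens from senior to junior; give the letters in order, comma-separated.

D, F, E, A, C, B

Effective dates: A was recorded 178 days after the deed — beyond 15 days — so no relation-back applies; E is treated as recorded 2018-03-21, the work-commencement date; F relates back to 2018-01-08 (work commenced).
D is an owners-association assessment lien, so it outranks all other liens regardless of date.
Among the remaining liens, by effective date: F (2018-01-08), E (2018-03-21), B (2018-09-05), C (2019-03-05), A (2019-09-01).
The subordination applies — B was senior to A — so B and A swap.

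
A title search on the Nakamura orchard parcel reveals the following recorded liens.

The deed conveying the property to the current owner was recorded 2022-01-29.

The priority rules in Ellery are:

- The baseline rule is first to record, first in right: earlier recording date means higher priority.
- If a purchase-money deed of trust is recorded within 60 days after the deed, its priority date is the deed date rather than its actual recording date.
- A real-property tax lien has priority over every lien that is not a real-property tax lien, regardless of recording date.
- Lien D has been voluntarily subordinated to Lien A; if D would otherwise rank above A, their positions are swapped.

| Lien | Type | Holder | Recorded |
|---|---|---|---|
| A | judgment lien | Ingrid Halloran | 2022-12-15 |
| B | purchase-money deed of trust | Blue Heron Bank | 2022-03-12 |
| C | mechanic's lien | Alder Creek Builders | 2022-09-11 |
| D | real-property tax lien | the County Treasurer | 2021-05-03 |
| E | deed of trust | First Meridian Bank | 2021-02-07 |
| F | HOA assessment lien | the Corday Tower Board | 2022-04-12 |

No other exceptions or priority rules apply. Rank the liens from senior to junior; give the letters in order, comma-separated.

First, effective dates: B was recorded within the 60-day window, so its effective date is the deed date 2022-01-29.
D is a real-property tax lien and takes priority over every other lien.
The other liens, earliest effective date first: E (2021-02-07), B (2022-01-29), F (2022-04-12), C (2022-09-11), A (2022-12-15).
The subordination applies — D was senior to A — so D and A swap.

A, E, B, F, C, D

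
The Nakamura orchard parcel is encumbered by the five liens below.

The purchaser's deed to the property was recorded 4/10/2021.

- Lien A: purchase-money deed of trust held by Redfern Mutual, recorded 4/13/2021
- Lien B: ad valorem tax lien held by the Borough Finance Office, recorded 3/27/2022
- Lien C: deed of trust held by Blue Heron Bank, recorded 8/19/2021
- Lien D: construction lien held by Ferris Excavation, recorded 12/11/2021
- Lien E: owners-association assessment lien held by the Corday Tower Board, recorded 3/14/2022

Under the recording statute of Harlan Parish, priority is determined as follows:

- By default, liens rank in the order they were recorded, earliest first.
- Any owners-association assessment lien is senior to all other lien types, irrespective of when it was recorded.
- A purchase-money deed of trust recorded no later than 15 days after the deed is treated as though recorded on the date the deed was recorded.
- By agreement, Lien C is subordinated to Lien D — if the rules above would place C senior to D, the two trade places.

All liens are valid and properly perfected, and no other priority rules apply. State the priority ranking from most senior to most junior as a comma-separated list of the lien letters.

E, A, D, C, B

Effective dates: A's effective date is the deed date, 4/10/2021.
As an owners-association assessment lien, E is senior to every other lien.
Among the remaining liens, by effective date: A (4/10/2021), C (8/19/2021), D (12/11/2021), B (3/27/2022).
The subordination applies — C was senior to D — so C and D swap.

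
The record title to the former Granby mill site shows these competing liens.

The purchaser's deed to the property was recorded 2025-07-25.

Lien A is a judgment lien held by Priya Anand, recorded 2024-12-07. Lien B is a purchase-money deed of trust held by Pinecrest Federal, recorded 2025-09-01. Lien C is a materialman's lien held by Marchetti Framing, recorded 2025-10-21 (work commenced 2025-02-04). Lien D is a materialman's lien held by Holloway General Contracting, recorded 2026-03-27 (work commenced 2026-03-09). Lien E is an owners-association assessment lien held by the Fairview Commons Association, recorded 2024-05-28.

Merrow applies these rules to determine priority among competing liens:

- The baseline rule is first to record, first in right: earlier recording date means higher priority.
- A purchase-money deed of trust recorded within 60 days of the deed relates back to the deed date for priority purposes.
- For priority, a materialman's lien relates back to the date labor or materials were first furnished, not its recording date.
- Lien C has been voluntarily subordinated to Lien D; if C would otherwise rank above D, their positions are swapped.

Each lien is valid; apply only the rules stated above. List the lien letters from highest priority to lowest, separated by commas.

First, effective dates: B relates back to the deed date 2025-07-25; C's effective date is 2025-02-04, when work began; D is treated as recorded 2026-03-09, the work-commencement date.
Sorted by effective date: E (2024-05-28), A (2024-12-07), C (2025-02-04), B (2025-07-25), D (2026-03-09).
C is senior to D before the subordination, so the two trade places.

E, A, D, B, C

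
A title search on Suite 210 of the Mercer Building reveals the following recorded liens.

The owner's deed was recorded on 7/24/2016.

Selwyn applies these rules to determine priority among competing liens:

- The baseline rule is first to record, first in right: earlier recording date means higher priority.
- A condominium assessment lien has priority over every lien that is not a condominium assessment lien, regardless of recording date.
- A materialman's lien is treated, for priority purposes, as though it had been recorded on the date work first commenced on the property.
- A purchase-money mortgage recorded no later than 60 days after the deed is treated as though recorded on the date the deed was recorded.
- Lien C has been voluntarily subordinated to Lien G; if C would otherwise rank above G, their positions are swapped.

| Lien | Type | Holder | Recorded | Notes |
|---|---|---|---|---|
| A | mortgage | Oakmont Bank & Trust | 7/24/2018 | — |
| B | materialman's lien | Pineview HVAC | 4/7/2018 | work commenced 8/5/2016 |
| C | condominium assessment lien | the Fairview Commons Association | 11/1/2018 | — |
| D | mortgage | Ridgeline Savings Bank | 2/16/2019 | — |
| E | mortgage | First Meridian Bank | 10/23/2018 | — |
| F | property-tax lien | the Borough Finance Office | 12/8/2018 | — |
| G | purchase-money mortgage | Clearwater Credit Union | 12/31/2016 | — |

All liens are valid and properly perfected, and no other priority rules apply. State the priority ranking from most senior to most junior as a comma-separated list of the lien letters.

Effective dates: B's effective date is 8/5/2016, when work began; G missed the 60-day window (160 days after the deed), so its recording date stands.
As a condominium assessment lien, C is senior to every other lien.
The other liens, earliest effective date first: B (8/5/2016), G (12/31/2016), A (7/24/2018), E (10/23/2018), F (12/8/2018), D (2/16/2019).
C would otherwise be senior to G, so under the subordination agreement C and G exchange positions.

G, B, C, A, E, F, D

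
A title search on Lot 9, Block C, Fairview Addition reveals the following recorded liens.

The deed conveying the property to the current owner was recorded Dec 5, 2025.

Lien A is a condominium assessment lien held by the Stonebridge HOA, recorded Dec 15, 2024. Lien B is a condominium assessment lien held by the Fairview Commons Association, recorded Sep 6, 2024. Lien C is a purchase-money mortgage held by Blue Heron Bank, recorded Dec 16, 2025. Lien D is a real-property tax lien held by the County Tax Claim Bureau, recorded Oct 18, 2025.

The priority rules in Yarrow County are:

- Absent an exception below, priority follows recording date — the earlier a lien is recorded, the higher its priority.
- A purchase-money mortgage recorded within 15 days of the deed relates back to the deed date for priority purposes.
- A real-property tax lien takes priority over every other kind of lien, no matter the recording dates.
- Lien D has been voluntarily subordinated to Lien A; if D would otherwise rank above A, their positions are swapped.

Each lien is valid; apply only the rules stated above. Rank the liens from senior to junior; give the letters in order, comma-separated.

A, B, D, C

Effective dates after the stated exceptions: C relates back to the deed date Dec 5, 2025.
D is a real-property tax lien and takes priority over every other lien.
The other liens, earliest effective date first: B (Sep 6, 2024), A (Dec 15, 2024), C (Dec 5, 2025).
The subordination applies — D was senior to A — so D and A swap.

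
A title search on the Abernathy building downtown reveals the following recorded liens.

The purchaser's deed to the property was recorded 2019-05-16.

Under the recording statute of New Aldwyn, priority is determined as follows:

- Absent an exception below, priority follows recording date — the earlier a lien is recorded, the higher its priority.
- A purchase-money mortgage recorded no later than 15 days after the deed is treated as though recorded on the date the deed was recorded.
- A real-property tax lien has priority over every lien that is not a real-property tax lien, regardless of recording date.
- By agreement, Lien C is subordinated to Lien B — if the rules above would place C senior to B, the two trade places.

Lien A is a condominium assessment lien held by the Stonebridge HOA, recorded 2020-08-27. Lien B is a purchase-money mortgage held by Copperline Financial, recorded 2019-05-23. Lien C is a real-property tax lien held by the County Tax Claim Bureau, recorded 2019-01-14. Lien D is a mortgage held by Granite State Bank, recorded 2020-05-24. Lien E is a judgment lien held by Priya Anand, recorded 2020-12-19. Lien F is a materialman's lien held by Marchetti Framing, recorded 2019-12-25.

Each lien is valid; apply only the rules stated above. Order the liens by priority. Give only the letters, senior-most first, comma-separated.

Adjusting effective dates: B's effective date is the deed date, 2019-05-16.
C, as a real-property tax lien, has superpriority and ranks first.
The other liens, earliest effective date first: B (2019-05-16), F (2019-12-25), D (2020-05-24), A (2020-08-27), E (2020-12-19).
Because C would otherwise rank above B, the subordination swaps them.

B, C, F, D, A, E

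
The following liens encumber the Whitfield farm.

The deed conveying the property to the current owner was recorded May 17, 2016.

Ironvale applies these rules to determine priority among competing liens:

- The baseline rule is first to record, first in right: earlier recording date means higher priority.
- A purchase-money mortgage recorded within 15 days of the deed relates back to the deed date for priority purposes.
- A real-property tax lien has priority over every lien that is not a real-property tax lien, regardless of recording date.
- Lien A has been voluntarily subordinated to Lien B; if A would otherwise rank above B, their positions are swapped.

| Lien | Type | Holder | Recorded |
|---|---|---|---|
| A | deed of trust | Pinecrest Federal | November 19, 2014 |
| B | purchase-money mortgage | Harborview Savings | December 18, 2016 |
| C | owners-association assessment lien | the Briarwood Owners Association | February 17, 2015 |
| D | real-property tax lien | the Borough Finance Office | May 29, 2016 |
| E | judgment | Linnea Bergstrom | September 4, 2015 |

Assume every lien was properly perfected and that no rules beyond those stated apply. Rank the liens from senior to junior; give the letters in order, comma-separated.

Effective dates: B was recorded 215 days after the deed — beyond 15 days — so no relation-back applies.
D is a real-property tax lien, so it outranks all other liens regardless of date.
Among the remaining liens, by effective date: A (November 19, 2014), C (February 17, 2015), E (September 4, 2015), B (December 18, 2016).
A is senior to B before the subordination, so the two trade places.

D, B, C, E, A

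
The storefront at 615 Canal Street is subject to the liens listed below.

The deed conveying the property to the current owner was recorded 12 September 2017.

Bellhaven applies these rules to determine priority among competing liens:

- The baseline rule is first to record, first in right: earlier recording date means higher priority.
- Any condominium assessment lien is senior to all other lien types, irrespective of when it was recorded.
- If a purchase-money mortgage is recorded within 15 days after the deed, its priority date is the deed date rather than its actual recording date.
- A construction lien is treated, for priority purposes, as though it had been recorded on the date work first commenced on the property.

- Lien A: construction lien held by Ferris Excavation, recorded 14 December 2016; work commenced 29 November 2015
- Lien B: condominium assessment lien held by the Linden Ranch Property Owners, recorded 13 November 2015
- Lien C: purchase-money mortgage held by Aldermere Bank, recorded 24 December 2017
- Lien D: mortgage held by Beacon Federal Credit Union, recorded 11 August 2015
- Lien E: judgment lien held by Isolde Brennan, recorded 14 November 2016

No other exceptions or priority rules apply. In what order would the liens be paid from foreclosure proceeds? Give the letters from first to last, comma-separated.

Effective dates: A's effective date is 29 November 2015, when work began; C was recorded 103 days after the deed, outside the 15-day window, so it keeps its recording date.
B is a condominium assessment lien, so it outranks all other liens regardless of date.
Remaining liens by effective date: D (11 August 2015), A (29 November 2015), E (14 November 2016), C (24 December 2017).

B, D, A, E, C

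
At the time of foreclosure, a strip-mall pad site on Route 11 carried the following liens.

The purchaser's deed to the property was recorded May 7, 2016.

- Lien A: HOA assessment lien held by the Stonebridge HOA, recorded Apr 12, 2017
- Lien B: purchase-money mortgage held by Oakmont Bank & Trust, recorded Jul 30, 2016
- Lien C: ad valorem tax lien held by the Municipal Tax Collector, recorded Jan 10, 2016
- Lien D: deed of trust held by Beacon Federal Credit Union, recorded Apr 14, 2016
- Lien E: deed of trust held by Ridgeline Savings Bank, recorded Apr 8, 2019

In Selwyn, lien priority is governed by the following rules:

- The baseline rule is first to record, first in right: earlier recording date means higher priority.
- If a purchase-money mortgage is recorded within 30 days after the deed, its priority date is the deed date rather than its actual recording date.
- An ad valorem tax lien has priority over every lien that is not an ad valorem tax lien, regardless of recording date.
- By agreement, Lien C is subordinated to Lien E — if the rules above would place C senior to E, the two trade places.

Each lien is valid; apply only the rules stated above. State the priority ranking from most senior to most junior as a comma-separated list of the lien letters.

First, effective dates: B was recorded 84 days after the deed — beyond 30 days — so no relation-back applies.
C, as an ad valorem tax lien, has superpriority and ranks first.
Ordering the rest by effective date: D (Apr 14, 2016), B (Jul 30, 2016), A (Apr 12, 2017), E (Apr 8, 2019).
The subordination applies — C was senior to E — so C and E swap.

E, D, B, A, C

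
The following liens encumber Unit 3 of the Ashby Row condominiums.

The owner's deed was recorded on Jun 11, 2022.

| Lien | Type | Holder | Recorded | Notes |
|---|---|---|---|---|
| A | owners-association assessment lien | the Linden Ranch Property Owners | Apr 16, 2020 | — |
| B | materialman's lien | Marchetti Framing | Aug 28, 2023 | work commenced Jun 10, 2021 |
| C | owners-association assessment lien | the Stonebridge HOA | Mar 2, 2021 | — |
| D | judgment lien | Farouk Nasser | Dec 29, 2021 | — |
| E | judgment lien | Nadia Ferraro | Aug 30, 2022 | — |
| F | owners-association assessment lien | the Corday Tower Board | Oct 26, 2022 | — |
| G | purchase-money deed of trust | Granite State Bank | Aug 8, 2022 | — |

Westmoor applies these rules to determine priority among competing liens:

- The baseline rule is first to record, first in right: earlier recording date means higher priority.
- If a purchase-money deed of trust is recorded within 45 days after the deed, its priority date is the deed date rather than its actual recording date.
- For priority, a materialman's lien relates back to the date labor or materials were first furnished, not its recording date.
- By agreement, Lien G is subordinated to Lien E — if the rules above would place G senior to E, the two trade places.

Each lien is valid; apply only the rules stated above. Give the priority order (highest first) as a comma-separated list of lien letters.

A, C, B, D, E, G, F

First, effective dates: B is treated as recorded Jun 10, 2021, the work-commencement date; G missed the 45-day window (58 days after the deed), so its recording date stands.
Ordering by effective date: A (Apr 16, 2020), C (Mar 2, 2021), B (Jun 10, 2021), D (Dec 29, 2021), G (Aug 8, 2022), E (Aug 30, 2022), F (Oct 26, 2022).
The subordination applies — G was senior to E — so G and E swap.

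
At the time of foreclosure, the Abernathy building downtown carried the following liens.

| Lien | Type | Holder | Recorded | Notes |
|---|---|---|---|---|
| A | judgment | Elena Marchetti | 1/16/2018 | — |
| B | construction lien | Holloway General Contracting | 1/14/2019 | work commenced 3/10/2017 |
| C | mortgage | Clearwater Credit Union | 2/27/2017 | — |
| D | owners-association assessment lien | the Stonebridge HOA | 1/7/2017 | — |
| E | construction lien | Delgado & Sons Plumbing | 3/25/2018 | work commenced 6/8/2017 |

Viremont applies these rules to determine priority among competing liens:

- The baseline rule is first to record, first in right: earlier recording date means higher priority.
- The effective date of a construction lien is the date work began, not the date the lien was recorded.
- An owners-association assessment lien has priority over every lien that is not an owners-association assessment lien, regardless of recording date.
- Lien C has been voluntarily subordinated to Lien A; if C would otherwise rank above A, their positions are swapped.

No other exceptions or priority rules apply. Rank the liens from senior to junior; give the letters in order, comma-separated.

Adjusting effective dates: B is treated as recorded 3/10/2017, the work-commencement date; E relates back to 6/8/2017 (work commenced).
D, as an owners-association assessment lien, has superpriority and ranks first.
Ordering the rest by effective date: C (2/27/2017), B (3/10/2017), E (6/8/2017), A (1/16/2018).
C is senior to A before the subordination, so the two trade places.

D, A, B, E, C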